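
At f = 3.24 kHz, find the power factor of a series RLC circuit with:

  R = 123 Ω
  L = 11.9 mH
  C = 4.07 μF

Step 1 — Angular frequency: ω = 2π·f = 2π·3240 = 2.036e+04 rad/s.
Step 2 — Component impedances:
  R: Z = R = 123 Ω
  L: Z = jωL = j·2.036e+04·0.0119 = 0 + j242.3 Ω
  C: Z = 1/(jωC) = -j/(ω·C) = 0 - j12.07 Ω
Step 3 — Series combination: Z_total = R + L + C = 123 + j230.2 Ω = 261∠61.9° Ω.
Step 4 — Power factor: PF = cos(φ) = Re(Z)/|Z| = 123/261 = 0.4713.
Step 5 — Type: Im(Z) = 230.2 ⇒ lagging (phase φ = 61.9°).

PF = 0.4713 (lagging, φ = 61.9°)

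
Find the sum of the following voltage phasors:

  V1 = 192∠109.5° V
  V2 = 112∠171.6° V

Step 1 — Convert each phasor to rectangular form:
  V1 = 192·(cos(109.5°) + j·sin(109.5°)) = -64.09 + j181 V
  V2 = 112·(cos(171.6°) + j·sin(171.6°)) = -110.8 + j16.36 V
Step 2 — Sum components: V_total = -174.9 + j197.3 V.
Step 3 — Convert to polar: |V_total| = 263.7 V, ∠V_total = 131.5°.

V_total = 263.7∠131.5° V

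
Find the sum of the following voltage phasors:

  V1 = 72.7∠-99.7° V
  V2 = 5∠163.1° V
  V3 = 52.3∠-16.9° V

Step 1 — Convert each phasor to rectangular form:
  V1 = 72.7·(cos(-99.7°) + j·sin(-99.7°)) = -12.25 - j71.66 V
  V2 = 5·(cos(163.1°) + j·sin(163.1°)) = -4.784 + j1.454 V
  V3 = 52.3·(cos(-16.9°) + j·sin(-16.9°)) = 50.04 - j15.2 V
Step 2 — Sum components: V_total = 33.01 - j85.41 V.
Step 3 — Convert to polar: |V_total| = 91.57 V, ∠V_total = -68.9°.

V_total = 91.57∠-68.9° V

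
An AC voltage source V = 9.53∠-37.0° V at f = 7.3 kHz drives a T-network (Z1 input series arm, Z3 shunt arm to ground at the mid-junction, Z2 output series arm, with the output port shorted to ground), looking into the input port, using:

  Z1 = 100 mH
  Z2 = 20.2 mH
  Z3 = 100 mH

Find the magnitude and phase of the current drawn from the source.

Step 1 — Angular frequency: ω = 2π·f = 2π·7300 = 4.587e+04 rad/s.
Step 2 — Component impedances:
  Z1: Z = jωL = j·4.587e+04·0.1 = 0 + j4587 Ω
  Z2: Z = jωL = j·4.587e+04·0.0202 = 0 + j926.5 Ω
  Z3: Z = jωL = j·4.587e+04·0.1 = 0 + j4587 Ω
Step 3 — With the output port shorted to ground, the output series arm Z2 runs from the junction to ground; the shunt arm Z3 also runs from the junction to ground. They appear in parallel: Z3 || Z2 = 0 + j770.8 Ω.
Step 4 — Series with input arm Z1: Z_in = Z1 + (Z3 || Z2) = 0 + j5358 Ω = 5358∠90.0° Ω.
Step 5 — Source phasor: V = 9.53∠-37.0° V = 7.611 - j5.735 V.
Step 6 — Ohm's law: I = V / Z_total = (7.611 - j5.735) / (0 + j5358) = -0.001071 - j0.001421 A.
Step 7 — Convert to polar: |I| = 0.001779 A, ∠I = -127.0°.

I = 0.001779∠-127.0° A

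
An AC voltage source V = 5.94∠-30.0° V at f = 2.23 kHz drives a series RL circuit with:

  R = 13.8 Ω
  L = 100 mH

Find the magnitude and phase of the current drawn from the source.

Step 1 — Angular frequency: ω = 2π·f = 2π·2230 = 1.401e+04 rad/s.
Step 2 — Component impedances:
  R: Z = R = 13.8 Ω
  L: Z = jωL = j·1.401e+04·0.1 = 0 + j1401 Ω
Step 3 — Series combination: Z_total = R + L = 13.8 + j1401 Ω = 1401∠89.4° Ω.
Step 4 — Source phasor: V = 5.94∠-30.0° V = 5.144 - j2.97 V.
Step 5 — Ohm's law: I = V / Z_total = (5.144 - j2.97) / (13.8 + j1401) = -0.002083 - j0.003692 A.
Step 6 — Convert to polar: |I| = 0.004239 A, ∠I = -119.4°.

I = 0.004239∠-119.4° A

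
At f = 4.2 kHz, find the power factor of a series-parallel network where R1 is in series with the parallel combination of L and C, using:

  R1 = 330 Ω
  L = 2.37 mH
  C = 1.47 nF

Step 1 — Angular frequency: ω = 2π·f = 2π·4200 = 2.639e+04 rad/s.
Step 2 — Component impedances:
  R1: Z = R = 330 Ω
  L: Z = jωL = j·2.639e+04·0.00237 = 0 + j62.54 Ω
  C: Z = 1/(jωC) = -j/(ω·C) = 0 - j2.578e+04 Ω
Step 3 — Parallel branch: L || C = 1/(1/L + 1/C) = 0 + j62.69 Ω.
Step 4 — Series with R1: Z_total = R1 + (L || C) = 330 + j62.69 Ω = 335.9∠10.8° Ω.
Step 5 — Power factor: PF = cos(φ) = Re(Z)/|Z| = 330/335.9 = 0.9824.
Step 6 — Type: Im(Z) = 62.69 ⇒ lagging (phase φ = 10.8°).

PF = 0.9824 (lagging, φ = 10.8°)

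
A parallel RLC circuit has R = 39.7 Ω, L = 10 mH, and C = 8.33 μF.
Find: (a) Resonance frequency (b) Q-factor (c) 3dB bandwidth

Step 1 — Resonance: ω₀ = 1/√(LC) = 1/√(0.01·8.33e-06) = 3465 rad/s.
Step 2 — f₀ = ω₀/(2π) = 551.4 Hz.
Step 3 — Parallel Q: Q = R/(ω₀L) = 39.7/(3465·0.01) = 1.146.
Step 4 — Bandwidth: Δω = ω₀/Q = 3024 rad/s; BW = Δω/(2π) = 481.3 Hz.

(a) f₀ = 551.4 Hz  (b) Q = 1.146  (c) BW = 481.3 Hz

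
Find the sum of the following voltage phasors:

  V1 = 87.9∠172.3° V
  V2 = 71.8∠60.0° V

Step 1 — Convert each phasor to rectangular form:
  V1 = 87.9·(cos(172.3°) + j·sin(172.3°)) = -87.11 + j11.78 V
  V2 = 71.8·(cos(60.0°) + j·sin(60.0°)) = 35.9 + j62.18 V
Step 2 — Sum components: V_total = -51.21 + j73.96 V.
Step 3 — Convert to polar: |V_total| = 89.96 V, ∠V_total = 124.7°.

V_total = 89.96∠124.7° V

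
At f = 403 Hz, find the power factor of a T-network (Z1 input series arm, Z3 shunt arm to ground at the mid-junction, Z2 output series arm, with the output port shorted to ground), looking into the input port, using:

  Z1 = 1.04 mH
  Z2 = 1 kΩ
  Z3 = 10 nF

Step 1 — Angular frequency: ω = 2π·f = 2π·403 = 2532 rad/s.
Step 2 — Component impedances:
  Z1: Z = jωL = j·2532·0.00104 = 0 + j2.633 Ω
  Z2: Z = R = 1000 Ω
  Z3: Z = 1/(jωC) = -j/(ω·C) = 0 - j3.949e+04 Ω
Step 3 — With the output port shorted to ground, the output series arm Z2 runs from the junction to ground; the shunt arm Z3 also runs from the junction to ground. They appear in parallel: Z3 || Z2 = 999.4 - j25.31 Ω.
Step 4 — Series with input arm Z1: Z_in = Z1 + (Z3 || Z2) = 999.4 - j22.67 Ω = 999.6∠-1.3° Ω.
Step 5 — Power factor: PF = cos(φ) = Re(Z)/|Z| = 999.36/999.62 = 0.9997.
Step 6 — Type: Im(Z) = -22.67 ⇒ leading (phase φ = -1.3°).

PF = 0.9997 (leading, φ = -1.3°)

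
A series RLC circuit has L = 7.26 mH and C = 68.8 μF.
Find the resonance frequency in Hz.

Step 1 — Resonance condition Im(Z)=0 gives ω₀ = 1/√(LC).
Step 2 — ω₀ = 1/√(0.00726·6.88e-05) = 1415 rad/s.
Step 3 — f₀ = ω₀/(2π) = 225.2 Hz.

f₀ = 225.2 Hz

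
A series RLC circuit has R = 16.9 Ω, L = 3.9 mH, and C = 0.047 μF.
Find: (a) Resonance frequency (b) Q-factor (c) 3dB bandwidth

Step 1 — Resonance: ω₀ = 1/√(LC) = 1/√(0.0039·4.7e-08) = 7.386e+04 rad/s.
Step 2 — f₀ = ω₀/(2π) = 1.176e+04 Hz.
Step 3 — Series Q: Q = ω₀L/R = 7.386e+04·0.0039/16.9 = 17.04.
Step 4 — Bandwidth: Δω = ω₀/Q = 4333 rad/s; BW = Δω/(2π) = 689.7 Hz.

(a) f₀ = 1.176e+04 Hz  (b) Q = 17.04  (c) BW = 689.7 Hz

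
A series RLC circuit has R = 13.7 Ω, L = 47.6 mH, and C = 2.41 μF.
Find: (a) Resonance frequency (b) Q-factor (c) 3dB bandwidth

Step 1 — Resonance: ω₀ = 1/√(LC) = 1/√(0.0476·2.41e-06) = 2952 rad/s.
Step 2 — f₀ = ω₀/(2π) = 469.9 Hz.
Step 3 — Series Q: Q = ω₀L/R = 2952·0.0476/13.7 = 10.26.
Step 4 — Bandwidth: Δω = ω₀/Q = 287.8 rad/s; BW = Δω/(2π) = 45.81 Hz.

(a) f₀ = 469.9 Hz  (b) Q = 10.26  (c) BW = 45.81 Hz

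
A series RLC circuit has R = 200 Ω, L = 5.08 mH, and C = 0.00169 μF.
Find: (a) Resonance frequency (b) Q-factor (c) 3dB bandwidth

Step 1 — Resonance: ω₀ = 1/√(LC) = 1/√(0.00508·1.69e-09) = 3.413e+05 rad/s.
Step 2 — f₀ = ω₀/(2π) = 5.432e+04 Hz.
Step 3 — Series Q: Q = ω₀L/R = 3.413e+05·0.00508/200 = 8.669.
Step 4 — Bandwidth: Δω = ω₀/Q = 3.937e+04 rad/s; BW = Δω/(2π) = 6266 Hz.

(a) f₀ = 5.432e+04 Hz  (b) Q = 8.669  (c) BW = 6266 Hz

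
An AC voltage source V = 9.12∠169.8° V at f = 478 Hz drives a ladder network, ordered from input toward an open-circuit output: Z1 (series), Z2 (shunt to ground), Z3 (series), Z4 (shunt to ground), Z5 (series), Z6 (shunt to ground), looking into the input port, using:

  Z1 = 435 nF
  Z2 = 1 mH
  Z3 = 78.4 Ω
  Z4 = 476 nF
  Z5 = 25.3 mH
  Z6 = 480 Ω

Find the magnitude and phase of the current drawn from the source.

Step 1 — Angular frequency: ω = 2π·f = 2π·478 = 3003 rad/s.
Step 2 — Component impedances:
  Z1: Z = 1/(jωC) = -j/(ω·C) = 0 - j765.4 Ω
  Z2: Z = jωL = j·3003·0.001 = 0 + j3.003 Ω
  Z3: Z = R = 78.4 Ω
  Z4: Z = 1/(jωC) = -j/(ω·C) = 0 - j699.5 Ω
  Z5: Z = jωL = j·3003·0.0253 = 0 + j75.99 Ω
  Z6: Z = R = 480 Ω
Step 3 — Ladder network (open output): work backward from the far end, alternating series and parallel combinations. Z_in = 0.01645 - j762.4 Ω = 762.4∠-90.0° Ω.
Step 4 — Source phasor: V = 9.12∠169.8° V = -8.976 + j1.615 V.
Step 5 — Ohm's law: I = V / Z_total = (-8.976 + j1.615) / (0.01645 - j762.4) = -0.002119 - j0.01177 A.
Step 6 — Convert to polar: |I| = 0.01196 A, ∠I = -100.2°.

I = 0.01196∠-100.2° A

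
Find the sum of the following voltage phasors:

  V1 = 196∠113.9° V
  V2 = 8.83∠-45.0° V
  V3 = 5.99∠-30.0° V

Step 1 — Convert each phasor to rectangular form:
  V1 = 196·(cos(113.9°) + j·sin(113.9°)) = -79.41 + j179.2 V
  V2 = 8.83·(cos(-45.0°) + j·sin(-45.0°)) = 6.244 - j6.244 V
  V3 = 5.99·(cos(-30.0°) + j·sin(-30.0°)) = 5.187 - j2.995 V
Step 2 — Sum components: V_total = -67.98 + j170 V.
Step 3 — Convert to polar: |V_total| = 183 V, ∠V_total = 111.8°.

V_total = 183∠111.8° V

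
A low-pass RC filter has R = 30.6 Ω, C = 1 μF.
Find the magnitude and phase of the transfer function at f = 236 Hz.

Step 1 — Angular frequency: ω = 2π·236 = 1483 rad/s.
Step 2 — Transfer function: H(jω) = 1/(1 + jωRC).
Step 3 — Denominator: 1 + jωRC = 1 + j·1483·30.6·1e-06 = 1 + j0.04537.
Step 4 — H = 0.9979 - j0.04528.
Step 5 — Magnitude: |H| = 0.999 (-0.0 dB); phase: φ = -2.6°.

|H| = 0.999 (-0.0 dB), φ = -2.6°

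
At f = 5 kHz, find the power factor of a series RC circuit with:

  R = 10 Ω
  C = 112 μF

Step 1 — Angular frequency: ω = 2π·f = 2π·5000 = 3.142e+04 rad/s.
Step 2 — Component impedances:
  R: Z = R = 10 Ω
  C: Z = 1/(jωC) = -j/(ω·C) = 0 - j0.2842 Ω
Step 3 — Series combination: Z_total = R + C = 10 - j0.2842 Ω = 10∠-1.6° Ω.
Step 4 — Power factor: PF = cos(φ) = Re(Z)/|Z| = 10/10.004 = 0.9996.
Step 5 — Type: Im(Z) = -0.2842 ⇒ leading (phase φ = -1.6°).

PF = 0.9996 (leading, φ = -1.6°)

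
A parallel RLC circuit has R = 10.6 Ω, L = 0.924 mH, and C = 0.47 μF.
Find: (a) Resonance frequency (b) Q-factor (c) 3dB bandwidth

Step 1 — Resonance: ω₀ = 1/√(LC) = 1/√(0.000924·4.7e-07) = 4.799e+04 rad/s.
Step 2 — f₀ = ω₀/(2π) = 7637 Hz.
Step 3 — Parallel Q: Q = R/(ω₀L) = 10.6/(4.799e+04·0.000924) = 0.2391.
Step 4 — Bandwidth: Δω = ω₀/Q = 2.007e+05 rad/s; BW = Δω/(2π) = 3.195e+04 Hz.

(a) f₀ = 7637 Hz  (b) Q = 0.2391  (c) BW = 3.195e+04 Hz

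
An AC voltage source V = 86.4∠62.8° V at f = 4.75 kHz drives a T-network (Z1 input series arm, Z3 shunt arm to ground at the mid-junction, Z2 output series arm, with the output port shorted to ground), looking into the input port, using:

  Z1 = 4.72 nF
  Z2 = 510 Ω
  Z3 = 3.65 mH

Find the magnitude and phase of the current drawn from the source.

Step 1 — Angular frequency: ω = 2π·f = 2π·4750 = 2.985e+04 rad/s.
Step 2 — Component impedances:
  Z1: Z = 1/(jωC) = -j/(ω·C) = 0 - j7099 Ω
  Z2: Z = R = 510 Ω
  Z3: Z = jωL = j·2.985e+04·0.00365 = 0 + j108.9 Ω
Step 3 — With the output port shorted to ground, the output series arm Z2 runs from the junction to ground; the shunt arm Z3 also runs from the junction to ground. They appear in parallel: Z3 || Z2 = 22.25 + j104.2 Ω.
Step 4 — Series with input arm Z1: Z_in = Z1 + (Z3 || Z2) = 22.25 - j6995 Ω = 6995∠-89.8° Ω.
Step 5 — Source phasor: V = 86.4∠62.8° V = 39.49 + j76.85 V.
Step 6 — Ohm's law: I = V / Z_total = (39.49 + j76.85) / (22.25 - j6995) = -0.01097 + j0.005681 A.
Step 7 — Convert to polar: |I| = 0.01235 A, ∠I = 152.6°.

I = 0.01235∠152.6° A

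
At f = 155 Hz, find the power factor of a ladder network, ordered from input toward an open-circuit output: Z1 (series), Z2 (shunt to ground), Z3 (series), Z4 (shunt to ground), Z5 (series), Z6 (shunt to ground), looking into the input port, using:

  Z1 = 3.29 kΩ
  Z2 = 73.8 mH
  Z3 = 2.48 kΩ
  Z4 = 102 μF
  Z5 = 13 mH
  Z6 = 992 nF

Step 1 — Angular frequency: ω = 2π·f = 2π·155 = 973.9 rad/s.
Step 2 — Component impedances:
  Z1: Z = R = 3290 Ω
  Z2: Z = jωL = j·973.9·0.0738 = 0 + j71.87 Ω
  Z3: Z = R = 2480 Ω
  Z4: Z = 1/(jωC) = -j/(ω·C) = 0 - j10.07 Ω
  Z5: Z = jωL = j·973.9·0.013 = 0 + j12.66 Ω
  Z6: Z = 1/(jωC) = -j/(ω·C) = 0 - j1035 Ω
Step 3 — Ladder network (open output): work backward from the far end, alternating series and parallel combinations. Z_in = 3292 + j71.82 Ω = 3293∠1.2° Ω.
Step 4 — Power factor: PF = cos(φ) = Re(Z)/|Z| = 3292.1/3292.9 = 0.9998.
Step 5 — Type: Im(Z) = 71.82 ⇒ lagging (phase φ = 1.2°).

PF = 0.9998 (lagging, φ = 1.2°)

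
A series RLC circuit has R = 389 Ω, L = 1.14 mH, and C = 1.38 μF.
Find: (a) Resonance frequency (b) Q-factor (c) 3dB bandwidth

Step 1 — Resonance condition Im(Z)=0 gives ω₀ = 1/√(LC).
Step 2 — ω₀ = 1/√(0.00114·1.38e-06) = 2.521e+04 rad/s.
Step 3 — f₀ = ω₀/(2π) = 4013 Hz.
Step 4 — Series Q: Q = ω₀L/R = 2.521e+04·0.00114/389 = 0.07389.
Step 5 — 3dB bandwidth: Δω = ω₀/Q = 3.412e+05 rad/s; BW = Δω/(2π) = 5.431e+04 Hz.

(a) f₀ = 4013 Hz  (b) Q = 0.07389  (c) BW = 5.431e+04 Hz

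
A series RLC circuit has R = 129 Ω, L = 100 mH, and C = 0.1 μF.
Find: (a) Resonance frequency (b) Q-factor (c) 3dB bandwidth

Step 1 — Resonance: ω₀ = 1/√(LC) = 1/√(0.1·1e-07) = 1e+04 rad/s.
Step 2 — f₀ = ω₀/(2π) = 1592 Hz.
Step 3 — Series Q: Q = ω₀L/R = 1e+04·0.1/129 = 7.752.
Step 4 — Bandwidth: Δω = ω₀/Q = 1290 rad/s; BW = Δω/(2π) = 205.3 Hz.

(a) f₀ = 1592 Hz  (b) Q = 7.752  (c) BW = 205.3 Hz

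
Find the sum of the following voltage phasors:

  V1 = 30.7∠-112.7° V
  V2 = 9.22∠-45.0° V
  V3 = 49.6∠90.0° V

Step 1 — Convert each phasor to rectangular form:
  V1 = 30.7·(cos(-112.7°) + j·sin(-112.7°)) = -11.85 - j28.32 V
  V2 = 9.22·(cos(-45.0°) + j·sin(-45.0°)) = 6.52 - j6.52 V
  V3 = 49.6·(cos(90.0°) + j·sin(90.0°)) = 0 + j49.6 V
Step 2 — Sum components: V_total = -5.328 + j14.76 V.
Step 3 — Convert to polar: |V_total| = 15.69 V, ∠V_total = 109.8°.

V_total = 15.69∠109.8° V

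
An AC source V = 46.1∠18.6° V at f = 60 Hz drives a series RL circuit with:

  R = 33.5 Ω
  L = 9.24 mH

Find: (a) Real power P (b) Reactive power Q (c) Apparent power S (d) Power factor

Step 1 — Angular frequency: ω = 2π·f = 2π·60 = 377 rad/s.
Step 2 — Component impedances:
  R: Z = R = 33.5 Ω
  L: Z = jωL = j·377·0.00924 = 0 + j3.483 Ω
Step 3 — Series combination: Z_total = R + L = 33.5 + j3.483 Ω = 33.68∠5.9° Ω.
Step 4 — Source phasor: V = 46.1∠18.6° V = 43.69 + j14.7 V.
Step 5 — Current: I = V / Z = 1.335 + j0.3001 A = 1.369∠12.7° A.
Step 6 — Complex power: S = V·I* = 62.76 + j6.526 VA.
Step 7 — Real power: P = Re(S) = 62.76 W.
Step 8 — Reactive power: Q = Im(S) = 6.526 VAR.
Step 9 — Apparent power: |S| = 63.1 VA.
Step 10 — Power factor: PF = P/|S| = 0.9946 (lagging).

(a) P = 62.76 W  (b) Q = 6.526 VAR  (c) S = 63.1 VA  (d) PF = 0.9946 (lagging)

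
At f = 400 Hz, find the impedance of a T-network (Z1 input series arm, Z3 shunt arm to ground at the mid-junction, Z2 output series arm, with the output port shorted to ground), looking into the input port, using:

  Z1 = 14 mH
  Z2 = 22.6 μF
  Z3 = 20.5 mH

Step 1 — Angular frequency: ω = 2π·f = 2π·400 = 2513 rad/s.
Step 2 — Component impedances:
  Z1: Z = jωL = j·2513·0.014 = 0 + j35.19 Ω
  Z2: Z = 1/(jωC) = -j/(ω·C) = 0 - j17.61 Ω
  Z3: Z = jωL = j·2513·0.0205 = 0 + j51.52 Ω
Step 3 — With the output port shorted to ground, the output series arm Z2 runs from the junction to ground; the shunt arm Z3 also runs from the junction to ground. They appear in parallel: Z3 || Z2 = 0 - j26.74 Ω.
Step 4 — Series with input arm Z1: Z_in = Z1 + (Z3 || Z2) = 0 + j8.441 Ω = 8.441∠90.0° Ω.

Z = 0 + j8.441 Ω = 8.441∠90.0° Ω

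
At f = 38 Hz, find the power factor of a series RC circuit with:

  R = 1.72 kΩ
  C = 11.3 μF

Step 1 — Angular frequency: ω = 2π·f = 2π·38 = 238.8 rad/s.
Step 2 — Component impedances:
  R: Z = R = 1720 Ω
  C: Z = 1/(jωC) = -j/(ω·C) = 0 - j370.6 Ω
Step 3 — Series combination: Z_total = R + C = 1720 - j370.6 Ω = 1759∠-12.2° Ω.
Step 4 — Power factor: PF = cos(φ) = Re(Z)/|Z| = 1720/1759.5 = 0.9776.
Step 5 — Type: Im(Z) = -370.6 ⇒ leading (phase φ = -12.2°).

PF = 0.9776 (leading, φ = -12.2°)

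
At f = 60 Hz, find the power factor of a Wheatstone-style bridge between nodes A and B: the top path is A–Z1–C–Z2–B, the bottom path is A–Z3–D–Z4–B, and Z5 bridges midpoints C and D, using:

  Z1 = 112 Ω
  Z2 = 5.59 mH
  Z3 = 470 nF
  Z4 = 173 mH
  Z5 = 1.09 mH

Step 1 — Angular frequency: ω = 2π·f = 2π·60 = 377 rad/s.
Step 2 — Component impedances:
  Z1: Z = R = 112 Ω
  Z2: Z = jωL = j·377·0.00559 = 0 + j2.107 Ω
  Z3: Z = 1/(jωC) = -j/(ω·C) = 0 - j5644 Ω
  Z4: Z = jωL = j·377·0.173 = 0 + j65.22 Ω
  Z5: Z = jωL = j·377·0.00109 = 0 + j0.4109 Ω
Step 3 — Bridge requires nodal analysis (the Z5 bridge couples midpoints C and D, so the two paths cannot be reduced to a simple series/parallel combination). Setting node B to ground and injecting 1 A at node A, the 3-node admittance system at A, C, D solves to V_A = Z_AB = 112 - j0.1801 Ω = 112∠-0.1° Ω.
Step 4 — Power factor: PF = cos(φ) = Re(Z)/|Z| = 112/112 = 1.
Step 5 — Type: Im(Z) = -0.1801 ⇒ leading (phase φ = -0.1°).

PF = 1 (leading, φ = -0.1°)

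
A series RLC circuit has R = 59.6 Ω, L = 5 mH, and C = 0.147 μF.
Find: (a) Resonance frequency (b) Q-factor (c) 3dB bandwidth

Step 1 — Resonance: ω₀ = 1/√(LC) = 1/√(0.005·1.47e-07) = 3.689e+04 rad/s.
Step 2 — f₀ = ω₀/(2π) = 5871 Hz.
Step 3 — Series Q: Q = ω₀L/R = 3.689e+04·0.005/59.6 = 3.094.
Step 4 — Bandwidth: Δω = ω₀/Q = 1.192e+04 rad/s; BW = Δω/(2π) = 1897 Hz.

(a) f₀ = 5871 Hz  (b) Q = 3.094  (c) BW = 1897 Hz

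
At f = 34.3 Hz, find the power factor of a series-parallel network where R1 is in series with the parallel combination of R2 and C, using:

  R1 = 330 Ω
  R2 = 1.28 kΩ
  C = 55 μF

Step 1 — Angular frequency: ω = 2π·f = 2π·34.3 = 215.5 rad/s.
Step 2 — Component impedances:
  R1: Z = R = 330 Ω
  R2: Z = R = 1280 Ω
  C: Z = 1/(jωC) = -j/(ω·C) = 0 - j84.37 Ω
Step 3 — Parallel branch: R2 || C = 1/(1/R2 + 1/C) = 5.536 - j84 Ω.
Step 4 — Series with R1: Z_total = R1 + (R2 || C) = 335.5 - j84 Ω = 345.9∠-14.1° Ω.
Step 5 — Power factor: PF = cos(φ) = Re(Z)/|Z| = 335.54/345.89 = 0.9701.
Step 6 — Type: Im(Z) = -84 ⇒ leading (phase φ = -14.1°).

PF = 0.9701 (leading, φ = -14.1°)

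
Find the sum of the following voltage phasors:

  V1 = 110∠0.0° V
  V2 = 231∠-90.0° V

Step 1 — Convert each phasor to rectangular form:
  V1 = 110·(cos(0.0°) + j·sin(0.0°)) = 110 V
  V2 = 231·(cos(-90.0°) + j·sin(-90.0°)) = 0 - j231 V
Step 2 — Sum components: V_total = 110 - j231 V.
Step 3 — Convert to polar: |V_total| = 255.9 V, ∠V_total = -64.5°.

V_total = 255.9∠-64.5° V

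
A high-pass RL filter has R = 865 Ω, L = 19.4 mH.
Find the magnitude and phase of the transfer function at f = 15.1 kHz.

Step 1 — Angular frequency: ω = 2π·1.51e+04 = 9.488e+04 rad/s.
Step 2 — Transfer function: H(jω) = jωL/(R + jωL).
Step 3 — Numerator jωL = j·1841; denominator R + jωL = 865 + j1841.
Step 4 — H = 0.8191 + j0.3849.
Step 5 — Magnitude: |H| = 0.905 (-0.9 dB); phase: φ = 25.2°.

|H| = 0.905 (-0.9 dB), φ = 25.2°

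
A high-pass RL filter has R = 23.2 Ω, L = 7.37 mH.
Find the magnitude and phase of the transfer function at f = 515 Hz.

Step 1 — Angular frequency: ω = 2π·515 = 3236 rad/s.
Step 2 — Transfer function: H(jω) = jωL/(R + jωL).
Step 3 — Numerator jωL = j·23.85; denominator R + jωL = 23.2 + j23.85.
Step 4 — H = 0.5138 + j0.4998.
Step 5 — Magnitude: |H| = 0.7168 (-2.9 dB); phase: φ = 44.2°.

|H| = 0.7168 (-2.9 dB), φ = 44.2°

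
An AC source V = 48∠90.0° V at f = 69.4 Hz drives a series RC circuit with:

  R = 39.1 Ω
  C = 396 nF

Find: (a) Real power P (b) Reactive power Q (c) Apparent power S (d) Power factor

Step 1 — Angular frequency: ω = 2π·f = 2π·69.4 = 436.1 rad/s.
Step 2 — Component impedances:
  R: Z = R = 39.1 Ω
  C: Z = 1/(jωC) = -j/(ω·C) = 0 - j5791 Ω
Step 3 — Series combination: Z_total = R + C = 39.1 - j5791 Ω = 5791∠-89.6° Ω.
Step 4 — Source phasor: V = 48∠90.0° V = 0 + j48 V.
Step 5 — Current: I = V / Z = -0.008288 + j5.596e-05 A = 0.008288∠179.6° A.
Step 6 — Complex power: S = V·I* = 0.002686 - j0.3978 VA.
Step 7 — Real power: P = Re(S) = 0.002686 W.
Step 8 — Reactive power: Q = Im(S) = -0.3978 VAR.
Step 9 — Apparent power: |S| = 0.3978 VA.
Step 10 — Power factor: PF = P/|S| = 0.006752 (leading).

(a) P = 0.002686 W  (b) Q = -0.3978 VAR  (c) S = 0.3978 VA  (d) PF = 0.006752 (leading)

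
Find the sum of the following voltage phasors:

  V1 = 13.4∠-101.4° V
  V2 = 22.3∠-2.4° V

Step 1 — Convert each phasor to rectangular form:
  V1 = 13.4·(cos(-101.4°) + j·sin(-101.4°)) = -2.649 - j13.14 V
  V2 = 22.3·(cos(-2.4°) + j·sin(-2.4°)) = 22.28 - j0.9338 V
Step 2 — Sum components: V_total = 19.63 - j14.07 V.
Step 3 — Convert to polar: |V_total| = 24.15 V, ∠V_total = -35.6°.

V_total = 24.15∠-35.6° V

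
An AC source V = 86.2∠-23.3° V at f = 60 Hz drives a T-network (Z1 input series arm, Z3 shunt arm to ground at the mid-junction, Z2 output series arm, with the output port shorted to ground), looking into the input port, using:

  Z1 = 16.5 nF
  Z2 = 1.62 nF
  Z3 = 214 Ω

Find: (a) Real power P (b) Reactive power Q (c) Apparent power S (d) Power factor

Step 1 — Angular frequency: ω = 2π·f = 2π·60 = 377 rad/s.
Step 2 — Component impedances:
  Z1: Z = 1/(jωC) = -j/(ω·C) = 0 - j1.608e+05 Ω
  Z2: Z = 1/(jωC) = -j/(ω·C) = 0 - j1.637e+06 Ω
  Z3: Z = R = 214 Ω
Step 3 — With the output port shorted to ground, the output series arm Z2 runs from the junction to ground; the shunt arm Z3 also runs from the junction to ground. They appear in parallel: Z3 || Z2 = 214 - j0.02797 Ω.
Step 4 — Series with input arm Z1: Z_in = Z1 + (Z3 || Z2) = 214 - j1.608e+05 Ω = 1.608e+05∠-89.9° Ω.
Step 5 — Source phasor: V = 86.2∠-23.3° V = 79.17 - j34.1 V.
Step 6 — Current: I = V / Z = 0.0002127 + j0.0004922 A = 0.0005362∠66.6° A.
Step 7 — Complex power: S = V·I* = 6.153e-05 - j0.04622 VA.
Step 8 — Real power: P = Re(S) = 6.153e-05 W.
Step 9 — Reactive power: Q = Im(S) = -0.04622 VAR.
Step 10 — Apparent power: |S| = 0.04622 VA.
Step 11 — Power factor: PF = P/|S| = 0.001331 (leading).

(a) P = 6.153e-05 W  (b) Q = -0.04622 VAR  (c) S = 0.04622 VA  (d) PF = 0.001331 (leading)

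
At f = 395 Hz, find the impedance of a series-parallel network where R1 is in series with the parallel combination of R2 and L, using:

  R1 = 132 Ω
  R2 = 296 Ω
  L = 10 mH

Step 1 — Angular frequency: ω = 2π·f = 2π·395 = 2482 rad/s.
Step 2 — Component impedances:
  R1: Z = R = 132 Ω
  R2: Z = R = 296 Ω
  L: Z = jωL = j·2482·0.01 = 0 + j24.82 Ω
Step 3 — Parallel branch: R2 || L = 1/(1/R2 + 1/L) = 2.066 + j24.65 Ω.
Step 4 — Series with R1: Z_total = R1 + (R2 || L) = 134.1 + j24.65 Ω = 136.3∠10.4° Ω.

Z = 134.1 + j24.65 Ω = 136.3∠10.4° Ω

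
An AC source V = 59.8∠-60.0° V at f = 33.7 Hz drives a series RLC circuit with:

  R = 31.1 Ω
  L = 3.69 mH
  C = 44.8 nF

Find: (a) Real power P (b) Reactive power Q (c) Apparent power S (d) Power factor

Step 1 — Angular frequency: ω = 2π·f = 2π·33.7 = 211.7 rad/s.
Step 2 — Component impedances:
  R: Z = R = 31.1 Ω
  L: Z = jωL = j·211.7·0.00369 = 0 + j0.7813 Ω
  C: Z = 1/(jωC) = -j/(ω·C) = 0 - j1.054e+05 Ω
Step 3 — Series combination: Z_total = R + L + C = 31.1 - j1.054e+05 Ω = 1.054e+05∠-90.0° Ω.
Step 4 — Source phasor: V = 59.8∠-60.0° V = 29.9 - j51.79 V.
Step 5 — Current: I = V / Z = 0.0004914 + j0.0002835 A = 0.0005673∠30.0° A.
Step 6 — Complex power: S = V·I* = 1.001e-05 - j0.03392 VA.
Step 7 — Real power: P = Re(S) = 1.001e-05 W.
Step 8 — Reactive power: Q = Im(S) = -0.03392 VAR.
Step 9 — Apparent power: |S| = 0.03392 VA.
Step 10 — Power factor: PF = P/|S| = 0.000295 (leading).

(a) P = 1.001e-05 W  (b) Q = -0.03392 VAR  (c) S = 0.03392 VA  (d) PF = 0.000295 (leading)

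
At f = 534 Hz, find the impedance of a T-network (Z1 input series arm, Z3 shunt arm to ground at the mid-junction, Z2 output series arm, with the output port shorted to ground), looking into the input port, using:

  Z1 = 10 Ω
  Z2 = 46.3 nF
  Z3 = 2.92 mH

Step 1 — Angular frequency: ω = 2π·f = 2π·534 = 3355 rad/s.
Step 2 — Component impedances:
  Z1: Z = R = 10 Ω
  Z2: Z = 1/(jωC) = -j/(ω·C) = 0 - j6437 Ω
  Z3: Z = jωL = j·3355·0.00292 = 0 + j9.797 Ω
Step 3 — With the output port shorted to ground, the output series arm Z2 runs from the junction to ground; the shunt arm Z3 also runs from the junction to ground. They appear in parallel: Z3 || Z2 = 0 + j9.812 Ω.
Step 4 — Series with input arm Z1: Z_in = Z1 + (Z3 || Z2) = 10 + j9.812 Ω = 14.01∠44.5° Ω.

Z = 10 + j9.812 Ω = 14.01∠44.5° Ω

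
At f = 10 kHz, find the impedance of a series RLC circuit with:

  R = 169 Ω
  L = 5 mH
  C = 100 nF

Step 1 — Angular frequency: ω = 2π·f = 2π·1e+04 = 6.283e+04 rad/s.
Step 2 — Component impedances:
  R: Z = R = 169 Ω
  L: Z = jωL = j·6.283e+04·0.005 = 0 + j314.2 Ω
  C: Z = 1/(jωC) = -j/(ω·C) = 0 - j159.2 Ω
Step 3 — Series combination: Z_total = R + L + C = 169 + j155 Ω = 229.3∠42.5° Ω.

Z = 169 + j155 Ω = 229.3∠42.5° Ω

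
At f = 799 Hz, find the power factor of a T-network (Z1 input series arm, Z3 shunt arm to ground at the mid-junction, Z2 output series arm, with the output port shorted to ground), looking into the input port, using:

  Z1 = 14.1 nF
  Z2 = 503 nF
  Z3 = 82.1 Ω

Step 1 — Angular frequency: ω = 2π·f = 2π·799 = 5020 rad/s.
Step 2 — Component impedances:
  Z1: Z = 1/(jωC) = -j/(ω·C) = 0 - j1.413e+04 Ω
  Z2: Z = 1/(jωC) = -j/(ω·C) = 0 - j396 Ω
  Z3: Z = R = 82.1 Ω
Step 3 — With the output port shorted to ground, the output series arm Z2 runs from the junction to ground; the shunt arm Z3 also runs from the junction to ground. They appear in parallel: Z3 || Z2 = 78.72 - j16.32 Ω.
Step 4 — Series with input arm Z1: Z_in = Z1 + (Z3 || Z2) = 78.72 - j1.414e+04 Ω = 1.414e+04∠-89.7° Ω.
Step 5 — Power factor: PF = cos(φ) = Re(Z)/|Z| = 78.71669/14143.68 = 0.005566.
Step 6 — Type: Im(Z) = -1.414e+04 ⇒ leading (phase φ = -89.7°).

PF = 0.005566 (leading, φ = -89.7°)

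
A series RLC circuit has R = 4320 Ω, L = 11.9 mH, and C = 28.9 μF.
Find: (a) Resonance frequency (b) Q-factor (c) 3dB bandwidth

Step 1 — Resonance: ω₀ = 1/√(LC) = 1/√(0.0119·2.89e-05) = 1705 rad/s.
Step 2 — f₀ = ω₀/(2π) = 271.4 Hz.
Step 3 — Series Q: Q = ω₀L/R = 1705·0.0119/4320 = 0.004697.
Step 4 — Bandwidth: Δω = ω₀/Q = 3.63e+05 rad/s; BW = Δω/(2π) = 5.778e+04 Hz.

(a) f₀ = 271.4 Hz  (b) Q = 0.004697  (c) BW = 5.778e+04 Hz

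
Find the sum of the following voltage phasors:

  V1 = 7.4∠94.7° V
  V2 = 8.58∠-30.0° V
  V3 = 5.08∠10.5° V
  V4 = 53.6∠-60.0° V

Step 1 — Convert each phasor to rectangular form:
  V1 = 7.4·(cos(94.7°) + j·sin(94.7°)) = -0.6063 + j7.375 V
  V2 = 8.58·(cos(-30.0°) + j·sin(-30.0°)) = 7.43 - j4.29 V
  V3 = 5.08·(cos(10.5°) + j·sin(10.5°)) = 4.995 + j0.9258 V
  V4 = 53.6·(cos(-60.0°) + j·sin(-60.0°)) = 26.8 - j46.42 V
Step 2 — Sum components: V_total = 38.62 - j42.41 V.
Step 3 — Convert to polar: |V_total| = 57.36 V, ∠V_total = -47.7°.

V_total = 57.36∠-47.7° V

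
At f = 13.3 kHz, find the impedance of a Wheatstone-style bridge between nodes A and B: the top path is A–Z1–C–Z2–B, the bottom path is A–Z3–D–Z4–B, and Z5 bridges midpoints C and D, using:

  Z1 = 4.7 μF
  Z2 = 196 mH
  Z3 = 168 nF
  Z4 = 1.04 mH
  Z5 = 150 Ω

Step 1 — Angular frequency: ω = 2π·f = 2π·1.33e+04 = 8.357e+04 rad/s.
Step 2 — Component impedances:
  Z1: Z = 1/(jωC) = -j/(ω·C) = 0 - j2.546 Ω
  Z2: Z = jωL = j·8.357e+04·0.196 = 0 + j1.638e+04 Ω
  Z3: Z = 1/(jωC) = -j/(ω·C) = 0 - j71.23 Ω
  Z4: Z = jωL = j·8.357e+04·0.00104 = 0 + j86.91 Ω
  Z5: Z = R = 150 Ω
Step 3 — Bridge requires nodal analysis (the Z5 bridge couples midpoints C and D, so the two paths cannot be reduced to a simple series/parallel combination). Setting node B to ground and injecting 1 A at node A, the 3-node admittance system at A, C, D solves to V_A = Z_AB = 27.13 + j29.07 Ω = 39.77∠47.0° Ω.

Z = 27.13 + j29.07 Ω = 39.77∠47.0° Ω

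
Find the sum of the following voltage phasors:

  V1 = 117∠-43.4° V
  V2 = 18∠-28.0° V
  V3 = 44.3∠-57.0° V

Step 1 — Convert each phasor to rectangular form:
  V1 = 117·(cos(-43.4°) + j·sin(-43.4°)) = 85.01 - j80.39 V
  V2 = 18·(cos(-28.0°) + j·sin(-28.0°)) = 15.89 - j8.45 V
  V3 = 44.3·(cos(-57.0°) + j·sin(-57.0°)) = 24.13 - j37.15 V
Step 2 — Sum components: V_total = 125 - j126 V.
Step 3 — Convert to polar: |V_total| = 177.5 V, ∠V_total = -45.2°.

V_total = 177.5∠-45.2° V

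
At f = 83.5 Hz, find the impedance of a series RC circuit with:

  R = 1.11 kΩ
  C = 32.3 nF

Step 1 — Angular frequency: ω = 2π·f = 2π·83.5 = 524.6 rad/s.
Step 2 — Component impedances:
  R: Z = R = 1110 Ω
  C: Z = 1/(jωC) = -j/(ω·C) = 0 - j5.901e+04 Ω
Step 3 — Series combination: Z_total = R + C = 1110 - j5.901e+04 Ω = 5.902e+04∠-88.9° Ω.

Z = 1110 - j5.901e+04 Ω = 5.902e+04∠-88.9° Ω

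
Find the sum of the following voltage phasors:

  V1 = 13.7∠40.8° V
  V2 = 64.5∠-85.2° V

Step 1 — Convert each phasor to rectangular form:
  V1 = 13.7·(cos(40.8°) + j·sin(40.8°)) = 10.37 + j8.952 V
  V2 = 64.5·(cos(-85.2°) + j·sin(-85.2°)) = 5.397 - j64.27 V
Step 2 — Sum components: V_total = 15.77 - j55.32 V.
Step 3 — Convert to polar: |V_total| = 57.53 V, ∠V_total = -74.1°.

V_total = 57.53∠-74.1° V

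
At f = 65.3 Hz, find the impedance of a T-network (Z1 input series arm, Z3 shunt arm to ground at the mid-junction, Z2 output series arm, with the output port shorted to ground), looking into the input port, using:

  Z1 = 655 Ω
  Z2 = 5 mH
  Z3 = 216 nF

Step 1 — Angular frequency: ω = 2π·f = 2π·65.3 = 410.3 rad/s.
Step 2 — Component impedances:
  Z1: Z = R = 655 Ω
  Z2: Z = jωL = j·410.3·0.005 = 0 + j2.051 Ω
  Z3: Z = 1/(jωC) = -j/(ω·C) = 0 - j1.128e+04 Ω
Step 3 — With the output port shorted to ground, the output series arm Z2 runs from the junction to ground; the shunt arm Z3 also runs from the junction to ground. They appear in parallel: Z3 || Z2 = 0 + j2.052 Ω.
Step 4 — Series with input arm Z1: Z_in = Z1 + (Z3 || Z2) = 655 + j2.052 Ω = 655∠0.2° Ω.

Z = 655 + j2.052 Ω = 655∠0.2° Ω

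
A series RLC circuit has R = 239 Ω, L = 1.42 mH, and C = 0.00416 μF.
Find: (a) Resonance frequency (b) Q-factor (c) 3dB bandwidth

Step 1 — Resonance condition Im(Z)=0 gives ω₀ = 1/√(LC).
Step 2 — ω₀ = 1/√(0.00142·4.16e-09) = 4.114e+05 rad/s.
Step 3 — f₀ = ω₀/(2π) = 6.548e+04 Hz.
Step 4 — Series Q: Q = ω₀L/R = 4.114e+05·0.00142/239 = 2.445.
Step 5 — 3dB bandwidth: Δω = ω₀/Q = 1.683e+05 rad/s; BW = Δω/(2π) = 2.679e+04 Hz.

(a) f₀ = 6.548e+04 Hz  (b) Q = 2.445  (c) BW = 2.679e+04 Hz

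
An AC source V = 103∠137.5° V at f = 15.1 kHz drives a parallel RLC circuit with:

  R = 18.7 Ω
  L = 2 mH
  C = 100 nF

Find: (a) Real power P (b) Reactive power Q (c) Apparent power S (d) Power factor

Step 1 — Angular frequency: ω = 2π·f = 2π·1.51e+04 = 9.488e+04 rad/s.
Step 2 — Component impedances:
  R: Z = R = 18.7 Ω
  L: Z = jωL = j·9.488e+04·0.002 = 0 + j189.8 Ω
  C: Z = 1/(jωC) = -j/(ω·C) = 0 - j105.4 Ω
Step 3 — Parallel combination: 1/Z_total = 1/R + 1/L + 1/C; Z_total = 18.58 - j1.466 Ω = 18.64∠-4.5° Ω.
Step 4 — Source phasor: V = 103∠137.5° V = -75.94 + j69.59 V.
Step 5 — Current: I = V / Z = -4.354 + j3.401 A = 5.525∠142.0° A.
Step 6 — Complex power: S = V·I* = 567.3 - j44.74 VA.
Step 7 — Real power: P = Re(S) = 567.3 W.
Step 8 — Reactive power: Q = Im(S) = -44.74 VAR.
Step 9 — Apparent power: |S| = 569.1 VA.
Step 10 — Power factor: PF = P/|S| = 0.9969 (leading).

(a) P = 567.3 W  (b) Q = -44.74 VAR  (c) S = 569.1 VA  (d) PF = 0.9969 (leading)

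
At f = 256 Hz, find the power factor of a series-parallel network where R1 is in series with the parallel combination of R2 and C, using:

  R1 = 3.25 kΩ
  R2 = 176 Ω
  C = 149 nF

Step 1 — Angular frequency: ω = 2π·f = 2π·256 = 1608 rad/s.
Step 2 — Component impedances:
  R1: Z = R = 3250 Ω
  R2: Z = R = 176 Ω
  C: Z = 1/(jωC) = -j/(ω·C) = 0 - j4172 Ω
Step 3 — Parallel branch: R2 || C = 1/(1/R2 + 1/C) = 175.7 - j7.411 Ω.
Step 4 — Series with R1: Z_total = R1 + (R2 || C) = 3426 - j7.411 Ω = 3426∠-0.1° Ω.
Step 5 — Power factor: PF = cos(φ) = Re(Z)/|Z| = 3426/3426 = 1.
Step 6 — Type: Im(Z) = -7.411 ⇒ leading (phase φ = -0.1°).

PF = 1 (leading, φ = -0.1°)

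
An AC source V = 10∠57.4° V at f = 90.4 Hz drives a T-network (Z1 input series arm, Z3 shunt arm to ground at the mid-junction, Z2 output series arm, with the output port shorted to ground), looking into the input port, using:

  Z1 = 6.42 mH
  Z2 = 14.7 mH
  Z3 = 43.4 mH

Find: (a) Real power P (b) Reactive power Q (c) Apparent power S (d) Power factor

Step 1 — Angular frequency: ω = 2π·f = 2π·90.4 = 568 rad/s.
Step 2 — Component impedances:
  Z1: Z = jωL = j·568·0.00642 = 0 + j3.647 Ω
  Z2: Z = jωL = j·568·0.0147 = 0 + j8.35 Ω
  Z3: Z = jωL = j·568·0.0434 = 0 + j24.65 Ω
Step 3 — With the output port shorted to ground, the output series arm Z2 runs from the junction to ground; the shunt arm Z3 also runs from the junction to ground. They appear in parallel: Z3 || Z2 = 0 + j6.237 Ω.
Step 4 — Series with input arm Z1: Z_in = Z1 + (Z3 || Z2) = 0 + j9.884 Ω = 9.884∠90.0° Ω.
Step 5 — Source phasor: V = 10∠57.4° V = 5.388 + j8.425 V.
Step 6 — Current: I = V / Z = 0.8524 - j0.5451 A = 1.012∠-32.6° A.
Step 7 — Complex power: S = V·I* = 0 + j10.12 VA.
Step 8 — Real power: P = Re(S) = 0 W.
Step 9 — Reactive power: Q = Im(S) = 10.12 VAR.
Step 10 — Apparent power: |S| = 10.12 VA.
Step 11 — Power factor: PF = P/|S| = 0 (lagging).

(a) P = 0 W  (b) Q = 10.12 VAR  (c) S = 10.12 VA  (d) PF = 0 (lagging)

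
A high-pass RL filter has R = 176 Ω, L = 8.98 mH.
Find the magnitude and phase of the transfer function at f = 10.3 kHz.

Step 1 — Angular frequency: ω = 2π·1.03e+04 = 6.472e+04 rad/s.
Step 2 — Transfer function: H(jω) = jωL/(R + jωL).
Step 3 — Numerator jωL = j·581.2; denominator R + jωL = 176 + j581.2.
Step 4 — H = 0.916 + j0.2774.
Step 5 — Magnitude: |H| = 0.9571 (-0.4 dB); phase: φ = 16.8°.

|H| = 0.9571 (-0.4 dB), φ = 16.8°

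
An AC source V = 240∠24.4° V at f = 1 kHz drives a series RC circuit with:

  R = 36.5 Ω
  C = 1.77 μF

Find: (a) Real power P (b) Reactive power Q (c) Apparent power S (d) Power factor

Step 1 — Angular frequency: ω = 2π·f = 2π·1000 = 6283 rad/s.
Step 2 — Component impedances:
  R: Z = R = 36.5 Ω
  C: Z = 1/(jωC) = -j/(ω·C) = 0 - j89.92 Ω
Step 3 — Series combination: Z_total = R + C = 36.5 - j89.92 Ω = 97.04∠-67.9° Ω.
Step 4 — Source phasor: V = 240∠24.4° V = 218.6 + j99.15 V.
Step 5 — Current: I = V / Z = -0.09953 + j2.471 A = 2.473∠92.3° A.
Step 6 — Complex power: S = V·I* = 223.2 - j550 VA.
Step 7 — Real power: P = Re(S) = 223.2 W.
Step 8 — Reactive power: Q = Im(S) = -550 VAR.
Step 9 — Apparent power: |S| = 593.5 VA.
Step 10 — Power factor: PF = P/|S| = 0.3761 (leading).

(a) P = 223.2 W  (b) Q = -550 VAR  (c) S = 593.5 VA  (d) PF = 0.3761 (leading)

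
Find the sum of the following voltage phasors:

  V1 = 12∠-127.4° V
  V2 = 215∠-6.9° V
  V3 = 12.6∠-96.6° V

Step 1 — Convert each phasor to rectangular form:
  V1 = 12·(cos(-127.4°) + j·sin(-127.4°)) = -7.289 - j9.533 V
  V2 = 215·(cos(-6.9°) + j·sin(-6.9°)) = 213.4 - j25.83 V
  V3 = 12.6·(cos(-96.6°) + j·sin(-96.6°)) = -1.448 - j12.52 V
Step 2 — Sum components: V_total = 204.7 - j47.88 V.
Step 3 — Convert to polar: |V_total| = 210.2 V, ∠V_total = -13.2°.

V_total = 210.2∠-13.2° V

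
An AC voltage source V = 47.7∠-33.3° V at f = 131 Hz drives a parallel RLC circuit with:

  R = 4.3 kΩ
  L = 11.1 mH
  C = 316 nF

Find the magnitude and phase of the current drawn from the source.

Step 1 — Angular frequency: ω = 2π·f = 2π·131 = 823.1 rad/s.
Step 2 — Component impedances:
  R: Z = R = 4300 Ω
  L: Z = jωL = j·823.1·0.0111 = 0 + j9.136 Ω
  C: Z = 1/(jωC) = -j/(ω·C) = 0 - j3845 Ω
Step 3 — Parallel combination: 1/Z_total = 1/R + 1/L + 1/C; Z_total = 0.0195 + j9.158 Ω = 9.158∠89.9° Ω.
Step 4 — Source phasor: V = 47.7∠-33.3° V = 39.87 - j26.19 V.
Step 5 — Ohm's law: I = V / Z_total = (39.87 - j26.19) / (0.0195 + j9.158) = -2.85 - j4.359 A.
Step 6 — Convert to polar: |I| = 5.208 A, ∠I = -123.2°.

I = 5.208∠-123.2° A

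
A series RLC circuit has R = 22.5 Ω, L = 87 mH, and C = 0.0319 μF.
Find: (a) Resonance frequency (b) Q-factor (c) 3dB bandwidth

Step 1 — Resonance condition Im(Z)=0 gives ω₀ = 1/√(LC).
Step 2 — ω₀ = 1/√(0.087·3.19e-08) = 1.898e+04 rad/s.
Step 3 — f₀ = ω₀/(2π) = 3021 Hz.
Step 4 — Series Q: Q = ω₀L/R = 1.898e+04·0.087/22.5 = 73.4.
Step 5 — 3dB bandwidth: Δω = ω₀/Q = 258.6 rad/s; BW = Δω/(2π) = 41.16 Hz.

(a) f₀ = 3021 Hz  (b) Q = 73.4  (c) BW = 41.16 Hz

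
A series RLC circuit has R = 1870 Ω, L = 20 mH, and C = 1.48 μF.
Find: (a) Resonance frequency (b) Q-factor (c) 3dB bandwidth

Step 1 — Resonance condition Im(Z)=0 gives ω₀ = 1/√(LC).
Step 2 — ω₀ = 1/√(0.02·1.48e-06) = 5812 rad/s.
Step 3 — f₀ = ω₀/(2π) = 925.1 Hz.
Step 4 — Series Q: Q = ω₀L/R = 5812·0.02/1870 = 0.06216.
Step 5 — 3dB bandwidth: Δω = ω₀/Q = 9.35e+04 rad/s; BW = Δω/(2π) = 1.488e+04 Hz.

(a) f₀ = 925.1 Hz  (b) Q = 0.06216  (c) BW = 1.488e+04 Hz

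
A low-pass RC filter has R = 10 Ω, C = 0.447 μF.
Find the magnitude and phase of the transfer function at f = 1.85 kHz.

Step 1 — Angular frequency: ω = 2π·1850 = 1.162e+04 rad/s.
Step 2 — Transfer function: H(jω) = 1/(1 + jωRC).
Step 3 — Denominator: 1 + jωRC = 1 + j·1.162e+04·10·4.47e-07 = 1 + j0.05196.
Step 4 — H = 0.9973 - j0.05182.
Step 5 — Magnitude: |H| = 0.9987 (-0.0 dB); phase: φ = -3.0°.

|H| = 0.9987 (-0.0 dB), φ = -3.0°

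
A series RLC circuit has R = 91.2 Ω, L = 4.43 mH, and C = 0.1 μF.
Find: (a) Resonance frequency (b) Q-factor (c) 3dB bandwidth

Step 1 — Resonance condition Im(Z)=0 gives ω₀ = 1/√(LC).
Step 2 — ω₀ = 1/√(0.00443·1e-07) = 4.751e+04 rad/s.
Step 3 — f₀ = ω₀/(2π) = 7562 Hz.
Step 4 — Series Q: Q = ω₀L/R = 4.751e+04·0.00443/91.2 = 2.308.
Step 5 — 3dB bandwidth: Δω = ω₀/Q = 2.059e+04 rad/s; BW = Δω/(2π) = 3277 Hz.

(a) f₀ = 7562 Hz  (b) Q = 2.308  (c) BW = 3277 Hz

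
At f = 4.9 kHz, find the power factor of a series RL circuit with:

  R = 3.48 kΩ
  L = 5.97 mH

Step 1 — Angular frequency: ω = 2π·f = 2π·4900 = 3.079e+04 rad/s.
Step 2 — Component impedances:
  R: Z = R = 3480 Ω
  L: Z = jωL = j·3.079e+04·0.00597 = 0 + j183.8 Ω
Step 3 — Series combination: Z_total = R + L = 3480 + j183.8 Ω = 3485∠3.0° Ω.
Step 4 — Power factor: PF = cos(φ) = Re(Z)/|Z| = 3480/3485 = 0.9986.
Step 5 — Type: Im(Z) = 183.8 ⇒ lagging (phase φ = 3.0°).

PF = 0.9986 (lagging, φ = 3.0°)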